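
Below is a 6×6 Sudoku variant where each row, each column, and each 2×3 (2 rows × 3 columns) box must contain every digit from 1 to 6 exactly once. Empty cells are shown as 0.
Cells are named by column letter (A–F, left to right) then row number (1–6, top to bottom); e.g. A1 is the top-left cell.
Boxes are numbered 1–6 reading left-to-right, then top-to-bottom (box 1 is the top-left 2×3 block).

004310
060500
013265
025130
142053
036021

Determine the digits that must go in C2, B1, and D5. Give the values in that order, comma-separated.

For C2:
  Row 2 already contains {5, 6}.
  Column C already contains {2, 3, 4, 5, 6}.
  Its 2×3 block (box 1) already contains {4, 6}.
  The only value from 1–6 not eliminated is 1, so C2 = 1.
For B1:
  Row 1 already contains {1, 3, 4}.
  Column B already contains {1, 2, 3, 4, 6}.
  Its 2×3 block (box 1) already contains {4, 6}.
  The only value from 1–6 not eliminated is 5, so B1 = 5.
For D5:
  Row 5 already contains {1, 2, 3, 4, 5}.
  Column D already contains {1, 2, 3, 5}.
  Its 2×3 block (box 6) already contains {1, 2, 3, 5}.
  The only value from 1–6 not eliminated is 6, so D5 = 6.

1,5,6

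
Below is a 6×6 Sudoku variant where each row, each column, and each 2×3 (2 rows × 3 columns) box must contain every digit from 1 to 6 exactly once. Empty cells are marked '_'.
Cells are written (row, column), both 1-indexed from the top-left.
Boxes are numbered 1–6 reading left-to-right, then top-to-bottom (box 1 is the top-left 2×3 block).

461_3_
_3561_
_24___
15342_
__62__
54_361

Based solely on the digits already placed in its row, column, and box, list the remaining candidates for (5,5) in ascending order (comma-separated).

4,5

Row 5 already contains {2, 6}.
Column 5 already contains {1, 2, 3, 6}.
Its 2×3 block (box 6) already contains {1, 2, 3, 6}.
Removing those from 1–6 leaves {4, 5} as the candidates for (5,5).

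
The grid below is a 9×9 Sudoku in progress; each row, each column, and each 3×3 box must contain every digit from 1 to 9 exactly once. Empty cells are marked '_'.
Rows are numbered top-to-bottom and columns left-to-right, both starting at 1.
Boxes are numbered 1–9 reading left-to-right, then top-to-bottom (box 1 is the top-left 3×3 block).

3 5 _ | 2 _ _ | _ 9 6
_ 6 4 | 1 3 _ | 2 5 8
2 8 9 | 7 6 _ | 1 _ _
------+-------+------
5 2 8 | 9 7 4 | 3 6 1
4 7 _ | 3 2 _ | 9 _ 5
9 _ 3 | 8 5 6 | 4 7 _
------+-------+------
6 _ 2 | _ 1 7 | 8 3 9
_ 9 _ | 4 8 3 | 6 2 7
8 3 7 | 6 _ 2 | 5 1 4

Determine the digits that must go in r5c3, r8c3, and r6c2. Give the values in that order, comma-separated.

6,5,1

For r5c3:
  Consider where 6 can go in box 4.
  r6c2 is out (row 6 already has a 6).
  So the only cell in box 4 that can hold 6 is r5c3.
  So r5c3 = 6.
For r8c3:
  Consider where 5 can go in column 3.
  r1c3 is out (row 1 already has a 5).
  r5c3 is out (row 5 already has a 5).
  So the only cell in column 3 that can hold 5 is r8c3.
  So r8c3 = 5.
For r6c2:
  Row 6 already contains {3, 4, 5, 6, 7, 8, 9}.
  Column 2 already contains {2, 3, 5, 6, 7, 8, 9}.
  Its 3×3 block (box 4) already contains {2, 3, 4, 5, 7, 8, 9}.
  The only value from 1–9 not eliminated is 1, so r6c2 = 1.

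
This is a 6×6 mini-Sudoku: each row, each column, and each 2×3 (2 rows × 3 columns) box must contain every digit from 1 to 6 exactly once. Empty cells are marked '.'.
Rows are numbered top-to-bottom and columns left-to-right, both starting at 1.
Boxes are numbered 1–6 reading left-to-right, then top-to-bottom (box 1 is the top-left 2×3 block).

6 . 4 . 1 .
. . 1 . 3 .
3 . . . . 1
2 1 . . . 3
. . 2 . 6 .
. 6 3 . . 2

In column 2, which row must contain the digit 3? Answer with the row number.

Consider where 3 can go in column 2.
r2c2 is out (row 2 already has a 3).
r3c2 is out (row 3 already has a 3).
r5c2 is out (box 5 already has a 3).
So the only cell in column 2 that can hold 3 is r1c2.
That is row 1.

1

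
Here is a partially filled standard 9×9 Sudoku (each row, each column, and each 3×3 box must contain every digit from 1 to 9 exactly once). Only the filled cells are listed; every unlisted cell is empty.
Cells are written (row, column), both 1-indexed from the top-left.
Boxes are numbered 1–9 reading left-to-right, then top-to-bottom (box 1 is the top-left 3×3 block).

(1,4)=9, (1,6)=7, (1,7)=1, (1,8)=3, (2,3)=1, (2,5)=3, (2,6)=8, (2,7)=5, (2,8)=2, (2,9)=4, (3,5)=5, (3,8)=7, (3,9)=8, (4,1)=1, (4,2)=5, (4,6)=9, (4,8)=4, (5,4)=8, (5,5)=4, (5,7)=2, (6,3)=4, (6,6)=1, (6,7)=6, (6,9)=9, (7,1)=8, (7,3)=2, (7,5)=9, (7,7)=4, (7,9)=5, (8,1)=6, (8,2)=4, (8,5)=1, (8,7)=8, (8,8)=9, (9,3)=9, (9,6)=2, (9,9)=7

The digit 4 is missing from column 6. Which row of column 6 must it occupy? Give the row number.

3

Consider where 4 can go in column 6.
(5,6) is out (row 5 already has a 4).
(7,6) is out (row 7 already has a 4).
(8,6) is out (row 8 already has a 4).
So the only cell in column 6 that can hold 4 is (3,6).
That is row 3.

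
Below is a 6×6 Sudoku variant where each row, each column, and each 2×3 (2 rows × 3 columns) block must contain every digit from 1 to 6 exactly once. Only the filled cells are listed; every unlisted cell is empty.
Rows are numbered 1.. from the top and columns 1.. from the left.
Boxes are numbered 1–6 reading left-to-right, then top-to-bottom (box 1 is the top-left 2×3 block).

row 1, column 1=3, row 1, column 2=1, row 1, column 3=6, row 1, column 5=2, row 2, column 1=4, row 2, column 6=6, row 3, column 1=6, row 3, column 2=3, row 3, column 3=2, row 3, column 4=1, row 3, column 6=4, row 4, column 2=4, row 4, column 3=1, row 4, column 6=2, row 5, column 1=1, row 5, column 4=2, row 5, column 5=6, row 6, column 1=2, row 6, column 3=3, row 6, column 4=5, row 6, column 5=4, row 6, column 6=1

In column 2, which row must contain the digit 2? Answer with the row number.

Consider where 2 can go in column 2.
row 5, column 2 is out (row 5 already has a 2).
row 6, column 2 is out (row 6 already has a 2).
So the only cell in column 2 that can hold 2 is row 2, column 2.
That is row 2.

2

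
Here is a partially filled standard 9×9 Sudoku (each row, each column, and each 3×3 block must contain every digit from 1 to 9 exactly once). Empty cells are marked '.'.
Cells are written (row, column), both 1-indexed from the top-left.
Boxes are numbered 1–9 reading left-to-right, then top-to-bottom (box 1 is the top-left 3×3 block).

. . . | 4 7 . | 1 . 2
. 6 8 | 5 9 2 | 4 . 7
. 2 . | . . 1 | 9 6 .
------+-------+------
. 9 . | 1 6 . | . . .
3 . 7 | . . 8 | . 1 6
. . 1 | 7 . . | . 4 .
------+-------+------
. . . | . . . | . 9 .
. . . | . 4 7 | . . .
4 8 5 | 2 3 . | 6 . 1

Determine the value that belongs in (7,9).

4

Cell (7,9) itself could take any of {3, 4, 5, 8} by direct elimination.
Consider where 4 can go in column 9.
(3,9) is out (box 3 already has a 4).
(4,9) is out (box 6 already has a 4).
(6,9) is out (row 6 already has a 4).
(8,9) is out (row 8 already has a 4).
So the only cell in column 9 that can hold 4 is (7,9).
Therefore (7,9) = 4.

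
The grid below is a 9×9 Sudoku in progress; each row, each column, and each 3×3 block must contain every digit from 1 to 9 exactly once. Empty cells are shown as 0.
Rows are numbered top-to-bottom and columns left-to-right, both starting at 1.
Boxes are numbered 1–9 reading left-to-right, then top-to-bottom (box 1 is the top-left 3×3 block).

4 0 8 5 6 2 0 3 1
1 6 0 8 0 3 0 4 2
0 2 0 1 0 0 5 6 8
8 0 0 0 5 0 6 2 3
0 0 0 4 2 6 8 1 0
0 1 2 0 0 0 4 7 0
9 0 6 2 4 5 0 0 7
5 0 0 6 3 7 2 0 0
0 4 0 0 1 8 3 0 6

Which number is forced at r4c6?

Cell r4c6 itself could take any of {1, 9} by direct elimination.
Consider where 1 can go in box 5.
r4c4 is out (column 4 already has a 1).
r6c4 is out (row 6 already has a 1).
r6c5 is out (row 6 already has a 1).
r6c6 is out (row 6 already has a 1).
So the only cell in box 5 that can hold 1 is r4c6.
Therefore r4c6 = 1.

1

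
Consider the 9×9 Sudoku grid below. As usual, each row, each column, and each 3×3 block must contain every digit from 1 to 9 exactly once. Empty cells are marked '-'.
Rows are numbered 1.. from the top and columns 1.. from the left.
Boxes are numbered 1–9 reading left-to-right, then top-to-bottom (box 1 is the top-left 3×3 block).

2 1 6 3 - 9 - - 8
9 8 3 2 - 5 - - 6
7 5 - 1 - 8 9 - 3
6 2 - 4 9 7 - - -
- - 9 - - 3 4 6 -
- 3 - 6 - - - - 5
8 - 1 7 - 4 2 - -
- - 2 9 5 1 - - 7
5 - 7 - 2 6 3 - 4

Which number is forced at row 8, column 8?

Row 8 already contains {1, 2, 5, 7, 9}.
Column 8 already contains {6}.
Its 3×3 block (box 9) already contains {2, 3, 4, 7}.
The only value from 1–9 not eliminated is 8, so row 8, column 8 = 8.

8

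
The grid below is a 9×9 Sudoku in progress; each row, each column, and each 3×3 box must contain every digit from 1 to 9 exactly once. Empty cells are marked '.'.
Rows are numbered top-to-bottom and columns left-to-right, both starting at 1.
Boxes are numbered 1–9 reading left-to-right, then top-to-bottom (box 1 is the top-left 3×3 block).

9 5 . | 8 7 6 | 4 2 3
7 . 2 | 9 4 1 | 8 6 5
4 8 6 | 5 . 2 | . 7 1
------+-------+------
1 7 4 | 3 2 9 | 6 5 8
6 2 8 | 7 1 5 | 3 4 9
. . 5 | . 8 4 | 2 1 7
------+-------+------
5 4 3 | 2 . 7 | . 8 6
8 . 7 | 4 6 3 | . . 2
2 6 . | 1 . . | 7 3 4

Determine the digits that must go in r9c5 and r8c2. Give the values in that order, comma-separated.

For r9c5:
  Consider where 5 can go in box 8.
  r7c5 is out (row 7 already has a 5).
  r9c6 is out (column 6 already has a 5).
  So the only cell in box 8 that can hold 5 is r9c5.
  So r9c5 = 5.
For r8c2:
  Consider where 1 can go in box 7.
  r9c3 is out (row 9 already has a 1).
  So the only cell in box 7 that can hold 1 is r8c2.
  So r8c2 = 1.

5,1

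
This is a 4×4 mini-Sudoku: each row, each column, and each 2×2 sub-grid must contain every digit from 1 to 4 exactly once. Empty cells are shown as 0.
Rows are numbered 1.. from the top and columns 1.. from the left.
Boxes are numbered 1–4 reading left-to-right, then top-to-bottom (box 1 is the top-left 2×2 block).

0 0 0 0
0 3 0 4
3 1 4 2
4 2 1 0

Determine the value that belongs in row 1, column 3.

3

Cell row 1, column 3 itself could take any of {2, 3} by direct elimination.
Consider where 3 can go in column 3.
row 2, column 3 is out (row 2 already has a 3).
So the only cell in column 3 that can hold 3 is row 1, column 3.
Therefore row 1, column 3 = 3.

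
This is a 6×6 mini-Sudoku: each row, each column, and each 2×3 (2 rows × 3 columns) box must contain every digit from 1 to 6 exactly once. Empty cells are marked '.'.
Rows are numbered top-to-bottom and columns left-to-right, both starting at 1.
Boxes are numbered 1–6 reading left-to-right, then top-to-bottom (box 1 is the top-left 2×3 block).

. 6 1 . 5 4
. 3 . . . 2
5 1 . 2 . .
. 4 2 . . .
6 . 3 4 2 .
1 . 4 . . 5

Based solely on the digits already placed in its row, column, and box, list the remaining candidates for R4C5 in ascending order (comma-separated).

Row 4 already contains {2, 4}.
Column 5 already contains {2, 5}.
Its 2×3 block (box 4) already contains {2}.
Removing those from 1–6 leaves {1, 3, 6} as the candidates for R4C5.

1,3,6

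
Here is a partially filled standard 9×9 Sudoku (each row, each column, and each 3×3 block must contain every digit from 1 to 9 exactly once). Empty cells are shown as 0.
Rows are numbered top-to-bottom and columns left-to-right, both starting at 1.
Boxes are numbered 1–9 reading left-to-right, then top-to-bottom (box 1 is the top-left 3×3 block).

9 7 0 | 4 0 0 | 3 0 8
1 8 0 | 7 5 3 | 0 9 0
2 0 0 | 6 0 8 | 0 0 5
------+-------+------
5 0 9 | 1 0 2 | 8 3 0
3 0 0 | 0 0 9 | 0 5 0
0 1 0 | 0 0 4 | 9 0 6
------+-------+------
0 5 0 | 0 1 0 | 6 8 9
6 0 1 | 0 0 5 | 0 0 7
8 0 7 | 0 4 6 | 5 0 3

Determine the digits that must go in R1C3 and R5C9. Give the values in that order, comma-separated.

5,1

For R1C3:
  Consider where 5 can go in row 1.
  R1C5 is out (column 5 already has a 5).
  R1C6 is out (column 6 already has a 5).
  R1C8 is out (column 8 already has a 5).
  So the only cell in row 1 that can hold 5 is R1C3.
  So R1C3 = 5.
For R5C9:
  Consider where 1 can go in column 9.
  R2C9 is out (row 2 already has a 1).
  R4C9 is out (row 4 already has a 1).
  So the only cell in column 9 that can hold 1 is R5C9.
  So R5C9 = 1.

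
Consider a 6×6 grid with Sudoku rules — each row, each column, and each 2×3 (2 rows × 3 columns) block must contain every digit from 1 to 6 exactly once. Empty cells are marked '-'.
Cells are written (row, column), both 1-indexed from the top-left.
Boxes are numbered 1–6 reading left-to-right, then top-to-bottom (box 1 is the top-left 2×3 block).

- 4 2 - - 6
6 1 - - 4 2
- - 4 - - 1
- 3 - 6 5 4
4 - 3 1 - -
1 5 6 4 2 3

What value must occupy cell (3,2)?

Cell (3,2) itself could take any of {2, 6} by direct elimination.
Consider where 6 can go in column 2.
(5,2) is out (box 5 already has a 6).
So the only cell in column 2 that can hold 6 is (3,2).
Therefore (3,2) = 6.

6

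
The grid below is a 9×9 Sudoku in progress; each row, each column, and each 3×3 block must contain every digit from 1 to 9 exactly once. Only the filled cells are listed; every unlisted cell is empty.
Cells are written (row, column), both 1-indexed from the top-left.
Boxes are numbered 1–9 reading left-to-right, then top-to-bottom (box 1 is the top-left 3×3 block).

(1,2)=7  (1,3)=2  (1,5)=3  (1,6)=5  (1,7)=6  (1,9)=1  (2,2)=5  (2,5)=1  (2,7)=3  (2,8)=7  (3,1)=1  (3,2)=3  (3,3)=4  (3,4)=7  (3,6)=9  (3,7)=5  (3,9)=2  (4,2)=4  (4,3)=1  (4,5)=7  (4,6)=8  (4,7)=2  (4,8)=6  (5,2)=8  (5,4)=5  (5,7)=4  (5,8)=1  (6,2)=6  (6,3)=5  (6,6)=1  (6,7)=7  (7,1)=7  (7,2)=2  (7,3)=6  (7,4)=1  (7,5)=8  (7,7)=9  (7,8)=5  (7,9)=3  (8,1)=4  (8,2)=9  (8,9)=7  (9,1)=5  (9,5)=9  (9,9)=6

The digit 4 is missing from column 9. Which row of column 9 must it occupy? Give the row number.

2

Consider where 4 can go in column 9.
(4,9) is out (row 4 already has a 4).
(5,9) is out (row 5 already has a 4).
(6,9) is out (box 6 already has a 4).
So the only cell in column 9 that can hold 4 is (2,9).
That is row 2.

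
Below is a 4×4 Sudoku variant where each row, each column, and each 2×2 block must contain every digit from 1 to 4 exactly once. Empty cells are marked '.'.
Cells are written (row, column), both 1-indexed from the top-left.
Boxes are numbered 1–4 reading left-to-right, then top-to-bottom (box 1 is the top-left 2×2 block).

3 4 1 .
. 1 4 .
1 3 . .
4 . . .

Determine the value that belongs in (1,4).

2

Row 1 already contains {1, 3, 4}.
Column 4 already contains {}.
Its 2×2 block (box 2) already contains {1, 4}.
The only value from 1–4 not eliminated is 2, so (1,4) = 2.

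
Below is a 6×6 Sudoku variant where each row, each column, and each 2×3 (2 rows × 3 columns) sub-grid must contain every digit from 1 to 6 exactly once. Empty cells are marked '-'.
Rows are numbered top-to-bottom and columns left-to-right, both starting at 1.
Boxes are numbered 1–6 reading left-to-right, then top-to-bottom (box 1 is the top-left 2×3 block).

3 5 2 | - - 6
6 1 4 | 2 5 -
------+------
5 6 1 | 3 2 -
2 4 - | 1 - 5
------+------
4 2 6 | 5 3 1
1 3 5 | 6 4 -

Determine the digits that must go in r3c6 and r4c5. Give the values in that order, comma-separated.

4,6

For r3c6:
  Row 3 already contains {1, 2, 3, 5, 6}.
  Column 6 already contains {1, 5, 6}.
  Its 2×3 block (box 4) already contains {1, 2, 3, 5}.
  The only value from 1–6 not eliminated is 4, so r3c6 = 4.
For r4c5:
  Row 4 already contains {1, 2, 4, 5}.
  Column 5 already contains {2, 3, 4, 5}.
  Its 2×3 block (box 4) already contains {1, 2, 3, 5}.
  The only value from 1–6 not eliminated is 6, so r4c5 = 6.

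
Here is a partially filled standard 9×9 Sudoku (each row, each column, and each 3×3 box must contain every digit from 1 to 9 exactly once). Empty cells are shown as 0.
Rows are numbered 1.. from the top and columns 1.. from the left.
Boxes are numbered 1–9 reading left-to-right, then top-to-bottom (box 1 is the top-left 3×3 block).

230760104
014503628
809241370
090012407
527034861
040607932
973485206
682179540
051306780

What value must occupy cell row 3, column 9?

Row 3 already contains {1, 2, 3, 4, 7, 8, 9}.
Column 9 already contains {1, 2, 4, 6, 7, 8}.
Its 3×3 block (box 3) already contains {1, 2, 3, 4, 6, 7, 8}.
The only value from 1–9 not eliminated is 5, so row 3, column 9 = 5.

5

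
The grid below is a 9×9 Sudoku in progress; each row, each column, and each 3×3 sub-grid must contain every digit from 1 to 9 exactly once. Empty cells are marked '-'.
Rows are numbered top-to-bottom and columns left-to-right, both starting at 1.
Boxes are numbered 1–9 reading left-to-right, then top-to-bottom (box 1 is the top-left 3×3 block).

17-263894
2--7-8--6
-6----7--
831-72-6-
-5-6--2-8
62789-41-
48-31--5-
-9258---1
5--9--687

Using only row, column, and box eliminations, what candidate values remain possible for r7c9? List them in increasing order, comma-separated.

Row 7 already contains {1, 3, 4, 5, 8}.
Column 9 already contains {1, 4, 6, 7, 8}.
Its 3×3 block (box 9) already contains {1, 5, 6, 7, 8}.
Removing those from 1–9 leaves {2, 9} as the candidates for r7c9.

2,9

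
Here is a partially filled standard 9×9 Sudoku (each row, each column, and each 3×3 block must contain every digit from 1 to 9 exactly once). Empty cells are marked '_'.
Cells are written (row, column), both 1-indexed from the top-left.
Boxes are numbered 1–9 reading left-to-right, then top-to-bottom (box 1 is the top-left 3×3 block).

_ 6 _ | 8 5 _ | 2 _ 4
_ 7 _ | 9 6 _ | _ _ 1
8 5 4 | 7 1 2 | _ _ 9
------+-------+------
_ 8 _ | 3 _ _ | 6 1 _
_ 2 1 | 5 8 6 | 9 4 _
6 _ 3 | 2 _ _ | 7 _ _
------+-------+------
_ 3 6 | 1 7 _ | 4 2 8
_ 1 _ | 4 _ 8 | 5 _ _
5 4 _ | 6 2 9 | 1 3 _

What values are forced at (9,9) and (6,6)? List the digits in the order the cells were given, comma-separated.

7,1

For (9,9):
  Row 9 already contains {1, 2, 3, 4, 5, 6, 9}.
  Column 9 already contains {1, 4, 8, 9}.
  Its 3×3 block (box 9) already contains {1, 2, 3, 4, 5, 8}.
  The only value from 1–9 not eliminated is 7, so (9,9) = 7.
For (6,6):
  Consider where 1 can go in row 6.
  (6,2) is out (column 2 already has a 1).
  (6,5) is out (column 5 already has a 1).
  (6,8) is out (column 8 already has a 1).
  (6,9) is out (column 9 already has a 1).
  So the only cell in row 6 that can hold 1 is (6,6).
  So (6,6) = 1.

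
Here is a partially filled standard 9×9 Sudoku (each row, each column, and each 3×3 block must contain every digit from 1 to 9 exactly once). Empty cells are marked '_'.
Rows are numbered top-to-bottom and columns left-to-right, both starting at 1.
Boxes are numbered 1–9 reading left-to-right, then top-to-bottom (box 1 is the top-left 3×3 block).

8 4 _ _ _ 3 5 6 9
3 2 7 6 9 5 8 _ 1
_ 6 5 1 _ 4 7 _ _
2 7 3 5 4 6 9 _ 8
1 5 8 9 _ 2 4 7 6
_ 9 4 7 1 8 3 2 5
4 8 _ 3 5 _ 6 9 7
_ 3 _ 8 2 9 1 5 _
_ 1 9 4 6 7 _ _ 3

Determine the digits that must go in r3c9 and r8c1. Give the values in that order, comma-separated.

2,7

For r3c9:
  Row 3 already contains {1, 4, 5, 6, 7}.
  Column 9 already contains {1, 3, 5, 6, 7, 8, 9}.
  Its 3×3 block (box 3) already contains {1, 5, 6, 7, 8, 9}.
  The only value from 1–9 not eliminated is 2, so r3c9 = 2.
For r8c1:
  Consider where 7 can go in box 7.
  r7c3 is out (row 7 already has a 7).
  r8c3 is out (column 3 already has a 7).
  r9c1 is out (row 9 already has a 7).
  So the only cell in box 7 that can hold 7 is r8c1.
  So r8c1 = 7.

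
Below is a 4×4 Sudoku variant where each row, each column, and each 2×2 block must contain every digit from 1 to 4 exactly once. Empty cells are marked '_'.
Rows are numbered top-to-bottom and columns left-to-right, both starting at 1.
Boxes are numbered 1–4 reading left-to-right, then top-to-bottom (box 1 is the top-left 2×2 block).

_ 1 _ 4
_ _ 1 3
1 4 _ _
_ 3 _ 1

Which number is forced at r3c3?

3

Cell r3c3 itself could take any of {2, 3} by direct elimination.
Consider where 3 can go in box 4.
r3c4 is out (column 4 already has a 3).
r4c3 is out (row 4 already has a 3).
So the only cell in box 4 that can hold 3 is r3c3.
Therefore r3c3 = 3.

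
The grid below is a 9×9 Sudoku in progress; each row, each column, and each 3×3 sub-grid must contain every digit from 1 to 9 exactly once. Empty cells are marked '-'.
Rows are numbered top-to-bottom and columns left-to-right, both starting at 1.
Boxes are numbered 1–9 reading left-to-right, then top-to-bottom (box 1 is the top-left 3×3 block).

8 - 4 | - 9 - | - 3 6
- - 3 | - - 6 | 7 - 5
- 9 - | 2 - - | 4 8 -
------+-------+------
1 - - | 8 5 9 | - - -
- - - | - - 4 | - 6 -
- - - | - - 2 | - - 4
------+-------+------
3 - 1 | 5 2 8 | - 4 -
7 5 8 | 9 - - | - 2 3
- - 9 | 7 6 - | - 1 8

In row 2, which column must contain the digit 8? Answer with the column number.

Consider where 8 can go in row 2.
R2C1 is out (column 1 already has a 8).
R2C2 is out (box 1 already has a 8).
R2C4 is out (column 4 already has a 8).
R2C8 is out (column 8 already has a 8).
So the only cell in row 2 that can hold 8 is R2C5.
That is column 5.

5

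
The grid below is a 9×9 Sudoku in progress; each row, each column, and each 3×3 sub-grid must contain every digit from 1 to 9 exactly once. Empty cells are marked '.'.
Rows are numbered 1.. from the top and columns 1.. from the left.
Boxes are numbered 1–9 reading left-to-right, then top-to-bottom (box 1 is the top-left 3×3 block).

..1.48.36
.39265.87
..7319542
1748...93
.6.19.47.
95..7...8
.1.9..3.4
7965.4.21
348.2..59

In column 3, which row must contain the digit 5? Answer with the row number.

7

Consider where 5 can go in column 3.
row 5, column 3 is out (box 4 already has a 5).
row 6, column 3 is out (row 6 already has a 5).
So the only cell in column 3 that can hold 5 is row 7, column 3.
That is row 7.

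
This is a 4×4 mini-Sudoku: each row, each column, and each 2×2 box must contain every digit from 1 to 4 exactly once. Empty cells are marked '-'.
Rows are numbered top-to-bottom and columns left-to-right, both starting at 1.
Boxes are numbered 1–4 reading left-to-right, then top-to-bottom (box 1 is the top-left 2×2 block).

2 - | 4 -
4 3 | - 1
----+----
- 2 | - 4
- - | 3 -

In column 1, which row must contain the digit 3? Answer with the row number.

Consider where 3 can go in column 1.
r4c1 is out (row 4 already has a 3).
So the only cell in column 1 that can hold 3 is r3c1.
That is row 3.

3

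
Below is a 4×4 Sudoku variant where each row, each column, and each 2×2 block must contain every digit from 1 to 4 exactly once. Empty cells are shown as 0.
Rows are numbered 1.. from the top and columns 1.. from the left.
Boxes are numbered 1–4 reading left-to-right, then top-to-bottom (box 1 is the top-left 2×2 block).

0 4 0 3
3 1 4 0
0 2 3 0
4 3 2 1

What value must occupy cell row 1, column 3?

1

Row 1 already contains {3, 4}.
Column 3 already contains {2, 3, 4}.
Its 2×2 block (box 2) already contains {3, 4}.
The only value from 1–4 not eliminated is 1, so row 1, column 3 = 1.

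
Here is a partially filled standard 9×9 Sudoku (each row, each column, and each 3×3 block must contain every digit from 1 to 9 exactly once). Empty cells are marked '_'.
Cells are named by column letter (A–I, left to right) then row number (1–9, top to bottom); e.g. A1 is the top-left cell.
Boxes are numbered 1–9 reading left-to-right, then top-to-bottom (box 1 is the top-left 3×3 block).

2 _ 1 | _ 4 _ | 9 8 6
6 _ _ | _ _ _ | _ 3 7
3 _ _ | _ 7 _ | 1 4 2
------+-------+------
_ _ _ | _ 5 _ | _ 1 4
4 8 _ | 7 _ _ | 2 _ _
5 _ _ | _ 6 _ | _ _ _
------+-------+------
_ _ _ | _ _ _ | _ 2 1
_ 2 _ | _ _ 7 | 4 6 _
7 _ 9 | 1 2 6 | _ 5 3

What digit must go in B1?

7

Cell B1 itself could take any of {5, 7} by direct elimination.
Consider where 7 can go in row 1.
D1 is out (column D already has a 7).
F1 is out (column F already has a 7).
So the only cell in row 1 that can hold 7 is B1.
Therefore B1 = 7.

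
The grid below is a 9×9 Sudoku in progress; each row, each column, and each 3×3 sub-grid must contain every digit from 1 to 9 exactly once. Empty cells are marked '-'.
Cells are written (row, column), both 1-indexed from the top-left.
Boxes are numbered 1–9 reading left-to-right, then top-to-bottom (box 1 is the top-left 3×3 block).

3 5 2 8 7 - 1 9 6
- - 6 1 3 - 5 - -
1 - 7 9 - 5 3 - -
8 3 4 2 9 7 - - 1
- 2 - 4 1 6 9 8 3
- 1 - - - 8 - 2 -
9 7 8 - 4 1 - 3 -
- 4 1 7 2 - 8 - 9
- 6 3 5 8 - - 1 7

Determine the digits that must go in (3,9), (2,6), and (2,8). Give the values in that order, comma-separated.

2,2,7

For (3,9):
  Consider where 2 can go in row 3.
  (3,2) is out (column 2 already has a 2).
  (3,5) is out (column 5 already has a 2).
  (3,8) is out (column 8 already has a 2).
  So the only cell in row 3 that can hold 2 is (3,9).
  So (3,9) = 2.
For (2,6):
  Consider where 2 can go in column 6.
  (1,6) is out (row 1 already has a 2).
  (8,6) is out (row 8 already has a 2).
  (9,6) is out (box 8 already has a 2).
  So the only cell in column 6 that can hold 2 is (2,6).
  So (2,6) = 2.
For (2,8):
  Consider where 7 can go in box 3.
  (2,9) is out (column 9 already has a 7).
  (3,8) is out (row 3 already has a 7).
  (3,9) is out (row 3 already has a 7).
  So the only cell in box 3 that can hold 7 is (2,8).
  So (2,8) = 7.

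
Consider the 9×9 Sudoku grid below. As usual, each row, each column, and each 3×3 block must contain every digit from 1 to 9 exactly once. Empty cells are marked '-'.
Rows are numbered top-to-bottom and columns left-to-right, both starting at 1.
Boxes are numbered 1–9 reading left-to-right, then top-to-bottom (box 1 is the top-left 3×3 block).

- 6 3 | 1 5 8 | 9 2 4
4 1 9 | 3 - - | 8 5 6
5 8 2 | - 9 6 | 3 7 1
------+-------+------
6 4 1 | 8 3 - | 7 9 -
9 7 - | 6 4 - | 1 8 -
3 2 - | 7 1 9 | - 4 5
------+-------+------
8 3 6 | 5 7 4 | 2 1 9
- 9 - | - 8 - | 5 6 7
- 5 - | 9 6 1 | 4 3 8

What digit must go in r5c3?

5

Row 5 already contains {1, 4, 6, 7, 8, 9}.
Column 3 already contains {1, 2, 3, 6, 9}.
Its 3×3 block (box 4) already contains {1, 2, 3, 4, 6, 7, 9}.
The only value from 1–9 not eliminated is 5, so r5c3 = 5.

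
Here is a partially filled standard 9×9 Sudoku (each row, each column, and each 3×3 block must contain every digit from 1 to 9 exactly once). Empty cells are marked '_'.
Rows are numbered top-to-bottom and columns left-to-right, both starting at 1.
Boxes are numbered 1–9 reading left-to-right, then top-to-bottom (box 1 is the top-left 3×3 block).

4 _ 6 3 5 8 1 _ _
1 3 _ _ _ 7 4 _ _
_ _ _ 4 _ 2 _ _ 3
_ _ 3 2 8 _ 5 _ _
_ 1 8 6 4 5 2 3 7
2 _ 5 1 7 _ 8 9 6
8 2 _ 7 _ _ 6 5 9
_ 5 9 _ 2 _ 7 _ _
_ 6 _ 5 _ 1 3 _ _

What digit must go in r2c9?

Cell r2c9 itself could take any of {2, 5, 8} by direct elimination.
Consider where 5 can go in row 2.
r2c3 is out (column 3 already has a 5).
r2c4 is out (column 4 already has a 5).
r2c5 is out (column 5 already has a 5).
r2c8 is out (column 8 already has a 5).
So the only cell in row 2 that can hold 5 is r2c9.
Therefore r2c9 = 5.

5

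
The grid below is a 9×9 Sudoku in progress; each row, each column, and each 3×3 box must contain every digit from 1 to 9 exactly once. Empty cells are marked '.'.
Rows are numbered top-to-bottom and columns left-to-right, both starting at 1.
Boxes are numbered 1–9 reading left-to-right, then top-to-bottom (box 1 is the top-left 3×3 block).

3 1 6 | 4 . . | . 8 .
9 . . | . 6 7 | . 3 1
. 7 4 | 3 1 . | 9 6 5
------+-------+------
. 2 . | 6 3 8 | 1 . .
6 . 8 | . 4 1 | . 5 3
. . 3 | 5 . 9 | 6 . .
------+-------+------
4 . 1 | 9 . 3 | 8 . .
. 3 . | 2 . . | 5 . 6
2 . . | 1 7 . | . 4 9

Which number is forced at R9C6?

Cell R9C6 itself could take any of {5, 6} by direct elimination.
Consider where 6 can go in column 6.
R1C6 is out (row 1 already has a 6).
R3C6 is out (row 3 already has a 6).
R8C6 is out (row 8 already has a 6).
So the only cell in column 6 that can hold 6 is R9C6.
Therefore R9C6 = 6.

6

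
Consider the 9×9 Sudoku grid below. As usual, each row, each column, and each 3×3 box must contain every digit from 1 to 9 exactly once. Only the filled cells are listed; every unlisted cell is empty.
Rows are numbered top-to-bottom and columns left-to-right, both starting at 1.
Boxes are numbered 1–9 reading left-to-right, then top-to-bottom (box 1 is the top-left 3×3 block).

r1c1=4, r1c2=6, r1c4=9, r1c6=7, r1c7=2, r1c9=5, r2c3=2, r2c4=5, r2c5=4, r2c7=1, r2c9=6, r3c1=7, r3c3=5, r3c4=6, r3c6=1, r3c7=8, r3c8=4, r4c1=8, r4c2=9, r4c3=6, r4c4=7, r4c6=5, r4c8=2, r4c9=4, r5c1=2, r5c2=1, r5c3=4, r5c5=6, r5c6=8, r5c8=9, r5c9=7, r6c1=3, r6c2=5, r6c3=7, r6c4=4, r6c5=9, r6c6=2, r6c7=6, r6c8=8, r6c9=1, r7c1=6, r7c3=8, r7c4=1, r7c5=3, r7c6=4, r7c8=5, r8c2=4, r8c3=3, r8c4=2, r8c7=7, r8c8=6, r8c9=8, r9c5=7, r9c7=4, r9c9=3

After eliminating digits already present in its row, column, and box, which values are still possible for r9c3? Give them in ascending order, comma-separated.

Row 9 already contains {3, 4, 7}.
Column 3 already contains {2, 3, 4, 5, 6, 7, 8}.
Its 3×3 block (box 7) already contains {3, 4, 6, 8}.
Removing those from 1–9 leaves {1, 9} as the candidates for r9c3.

1,9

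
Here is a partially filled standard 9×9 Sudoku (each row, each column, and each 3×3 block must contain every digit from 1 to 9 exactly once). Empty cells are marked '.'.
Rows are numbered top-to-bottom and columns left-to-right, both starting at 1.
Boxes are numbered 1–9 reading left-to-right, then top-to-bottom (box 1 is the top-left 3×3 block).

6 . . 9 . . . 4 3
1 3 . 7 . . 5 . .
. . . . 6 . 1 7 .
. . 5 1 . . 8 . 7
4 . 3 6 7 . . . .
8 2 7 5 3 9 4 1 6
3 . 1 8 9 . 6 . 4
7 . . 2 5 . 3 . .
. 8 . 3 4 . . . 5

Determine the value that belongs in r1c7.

Row 1 already contains {3, 4, 6, 9}.
Column 7 already contains {1, 3, 4, 5, 6, 8}.
Its 3×3 block (box 3) already contains {1, 3, 4, 5, 7}.
The only value from 1–9 not eliminated is 2, so r1c7 = 2.

2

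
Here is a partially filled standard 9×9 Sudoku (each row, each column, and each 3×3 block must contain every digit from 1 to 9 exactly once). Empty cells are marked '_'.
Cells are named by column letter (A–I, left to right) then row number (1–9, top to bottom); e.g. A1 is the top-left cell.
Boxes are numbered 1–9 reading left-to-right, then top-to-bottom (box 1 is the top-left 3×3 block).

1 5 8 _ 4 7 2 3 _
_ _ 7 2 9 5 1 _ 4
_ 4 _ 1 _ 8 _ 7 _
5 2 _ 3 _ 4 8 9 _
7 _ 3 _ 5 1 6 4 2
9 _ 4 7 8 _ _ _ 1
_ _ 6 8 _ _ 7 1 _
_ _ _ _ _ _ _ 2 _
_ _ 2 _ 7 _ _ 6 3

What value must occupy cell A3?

Cell A3 itself could take any of {2, 3, 6} by direct elimination.
Consider where 2 can go in row 3.
C3 is out (column C already has a 2).
E3 is out (box 2 already has a 2).
G3 is out (column G already has a 2).
I3 is out (column I already has a 2).
So the only cell in row 3 that can hold 2 is A3.
Therefore A3 = 2.

2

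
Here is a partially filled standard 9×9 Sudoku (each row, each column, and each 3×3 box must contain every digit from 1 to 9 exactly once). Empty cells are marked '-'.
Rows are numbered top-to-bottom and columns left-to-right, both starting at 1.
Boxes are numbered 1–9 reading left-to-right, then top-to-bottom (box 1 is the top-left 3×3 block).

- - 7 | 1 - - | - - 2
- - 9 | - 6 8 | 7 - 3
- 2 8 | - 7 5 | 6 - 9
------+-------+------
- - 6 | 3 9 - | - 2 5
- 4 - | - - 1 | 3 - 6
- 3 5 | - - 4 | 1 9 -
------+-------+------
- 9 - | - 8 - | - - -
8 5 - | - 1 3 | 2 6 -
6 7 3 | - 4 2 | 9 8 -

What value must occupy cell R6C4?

6

Cell R6C4 itself could take any of {2, 6, 7, 8} by direct elimination.
Consider where 6 can go in box 5.
R4C6 is out (row 4 already has a 6).
R5C4 is out (row 5 already has a 6).
R5C5 is out (row 5 already has a 6).
R6C5 is out (column 5 already has a 6).
So the only cell in box 5 that can hold 6 is R6C4.
Therefore R6C4 = 6.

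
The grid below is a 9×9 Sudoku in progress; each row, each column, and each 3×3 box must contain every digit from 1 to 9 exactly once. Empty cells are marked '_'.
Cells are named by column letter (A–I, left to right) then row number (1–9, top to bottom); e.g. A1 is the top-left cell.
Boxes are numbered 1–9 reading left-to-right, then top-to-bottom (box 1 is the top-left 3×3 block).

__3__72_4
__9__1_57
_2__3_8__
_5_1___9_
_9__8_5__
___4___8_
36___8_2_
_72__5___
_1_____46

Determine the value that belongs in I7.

5

Cell I7 itself could take any of {1, 5, 9} by direct elimination.
Consider where 5 can go in column I.
I3 is out (box 3 already has a 5).
I4 is out (row 4 already has a 5).
I5 is out (row 5 already has a 5).
I6 is out (box 6 already has a 5).
I8 is out (row 8 already has a 5).
So the only cell in column I that can hold 5 is I7.
Therefore I7 = 5.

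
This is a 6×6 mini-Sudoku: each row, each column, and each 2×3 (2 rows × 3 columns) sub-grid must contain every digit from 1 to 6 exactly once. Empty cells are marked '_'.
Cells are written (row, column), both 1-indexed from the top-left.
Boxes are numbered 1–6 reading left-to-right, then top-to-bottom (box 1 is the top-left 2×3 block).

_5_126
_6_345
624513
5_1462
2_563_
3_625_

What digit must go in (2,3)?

Row 2 already contains {3, 4, 5, 6}.
Column 3 already contains {1, 4, 5, 6}.
Its 2×3 block (box 1) already contains {5, 6}.
The only value from 1–6 not eliminated is 2, so (2,3) = 2.

2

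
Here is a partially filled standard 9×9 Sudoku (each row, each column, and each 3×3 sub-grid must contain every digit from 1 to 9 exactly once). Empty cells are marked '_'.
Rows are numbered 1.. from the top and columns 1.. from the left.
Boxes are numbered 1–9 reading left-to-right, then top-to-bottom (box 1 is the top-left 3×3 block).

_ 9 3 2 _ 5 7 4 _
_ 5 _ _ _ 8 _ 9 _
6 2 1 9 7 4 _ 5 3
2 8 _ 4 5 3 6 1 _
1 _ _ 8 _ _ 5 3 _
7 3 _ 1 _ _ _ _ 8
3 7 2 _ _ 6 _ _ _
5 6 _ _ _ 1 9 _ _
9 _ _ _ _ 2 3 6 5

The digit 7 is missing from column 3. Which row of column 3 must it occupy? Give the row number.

2

Consider where 7 can go in column 3.
row 4, column 3 is out (box 4 already has a 7).
row 5, column 3 is out (box 4 already has a 7).
row 6, column 3 is out (row 6 already has a 7).
row 8, column 3 is out (box 7 already has a 7).
row 9, column 3 is out (box 7 already has a 7).
So the only cell in column 3 that can hold 7 is row 2, column 3.
That is row 2.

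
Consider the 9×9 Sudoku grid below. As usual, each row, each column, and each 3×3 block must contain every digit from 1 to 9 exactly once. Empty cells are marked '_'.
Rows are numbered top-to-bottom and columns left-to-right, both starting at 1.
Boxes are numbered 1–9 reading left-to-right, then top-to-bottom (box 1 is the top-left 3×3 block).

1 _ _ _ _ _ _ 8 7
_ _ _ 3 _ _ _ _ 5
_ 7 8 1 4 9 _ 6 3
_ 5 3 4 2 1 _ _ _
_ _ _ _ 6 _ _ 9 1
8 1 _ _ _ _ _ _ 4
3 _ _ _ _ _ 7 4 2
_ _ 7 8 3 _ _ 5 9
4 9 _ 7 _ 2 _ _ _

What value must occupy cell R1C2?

3

Cell R1C2 itself could take any of {2, 3, 4, 6} by direct elimination.
Consider where 3 can go in column 2.
R2C2 is out (row 2 already has a 3).
R5C2 is out (box 4 already has a 3).
R7C2 is out (row 7 already has a 3).
R8C2 is out (row 8 already has a 3).
So the only cell in column 2 that can hold 3 is R1C2.
Therefore R1C2 = 3.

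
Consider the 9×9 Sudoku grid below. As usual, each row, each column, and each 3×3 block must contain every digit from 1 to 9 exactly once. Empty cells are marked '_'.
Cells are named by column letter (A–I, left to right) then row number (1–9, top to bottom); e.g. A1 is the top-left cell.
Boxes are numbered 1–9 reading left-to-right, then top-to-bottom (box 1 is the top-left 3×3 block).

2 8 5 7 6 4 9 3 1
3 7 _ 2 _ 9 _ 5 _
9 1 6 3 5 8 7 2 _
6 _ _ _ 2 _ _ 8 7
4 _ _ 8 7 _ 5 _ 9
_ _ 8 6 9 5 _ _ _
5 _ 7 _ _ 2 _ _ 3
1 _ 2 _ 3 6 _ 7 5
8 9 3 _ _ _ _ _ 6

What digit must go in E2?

1

Row 2 already contains {2, 3, 5, 7, 9}.
Column E already contains {2, 3, 5, 6, 7, 9}.
Its 3×3 block (box 2) already contains {2, 3, 4, 5, 6, 7, 8, 9}.
The only value from 1–9 not eliminated is 1, so E2 = 1.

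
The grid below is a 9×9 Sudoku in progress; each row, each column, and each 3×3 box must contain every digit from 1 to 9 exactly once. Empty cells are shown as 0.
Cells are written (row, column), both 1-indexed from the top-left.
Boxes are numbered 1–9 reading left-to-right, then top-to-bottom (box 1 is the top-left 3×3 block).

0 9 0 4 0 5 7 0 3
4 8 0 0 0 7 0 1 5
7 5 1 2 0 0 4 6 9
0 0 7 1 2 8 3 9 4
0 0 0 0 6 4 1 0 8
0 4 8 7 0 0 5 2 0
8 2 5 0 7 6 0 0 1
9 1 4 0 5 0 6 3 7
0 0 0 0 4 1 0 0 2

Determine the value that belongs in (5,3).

Cell (5,3) itself could take any of {2, 3, 9} by direct elimination.
Consider where 9 can go in column 3.
(1,3) is out (row 1 already has a 9).
(2,3) is out (box 1 already has a 9).
(9,3) is out (box 7 already has a 9).
So the only cell in column 3 that can hold 9 is (5,3).
Therefore (5,3) = 9.

9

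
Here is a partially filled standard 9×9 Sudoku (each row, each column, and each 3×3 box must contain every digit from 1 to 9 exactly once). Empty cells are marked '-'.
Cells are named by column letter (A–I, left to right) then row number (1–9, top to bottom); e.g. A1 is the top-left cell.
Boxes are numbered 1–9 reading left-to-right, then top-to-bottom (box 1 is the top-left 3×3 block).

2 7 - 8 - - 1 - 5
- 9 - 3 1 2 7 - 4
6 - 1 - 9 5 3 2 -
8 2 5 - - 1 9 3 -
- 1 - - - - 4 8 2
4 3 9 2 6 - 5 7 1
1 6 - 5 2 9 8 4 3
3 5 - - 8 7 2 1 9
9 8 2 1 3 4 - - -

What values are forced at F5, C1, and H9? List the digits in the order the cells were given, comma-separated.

For F5:
  Row 5 already contains {1, 2, 4, 8}.
  Column F already contains {1, 2, 4, 5, 7, 9}.
  Its 3×3 block (box 5) already contains {1, 2, 6}.
  The only value from 1–9 not eliminated is 3, so F5 = 3.
For C1:
  Consider where 3 can go in column C.
  C2 is out (row 2 already has a 3).
  C5 is out (box 4 already has a 3).
  C7 is out (row 7 already has a 3).
  C8 is out (row 8 already has a 3).
  So the only cell in column C that can hold 3 is C1.
  So C1 = 3.
For H9:
  Consider where 5 can go in column H.
  H1 is out (row 1 already has a 5).
  H2 is out (box 3 already has a 5).
  So the only cell in column H that can hold 5 is H9.
  So H9 = 5.

3,3,5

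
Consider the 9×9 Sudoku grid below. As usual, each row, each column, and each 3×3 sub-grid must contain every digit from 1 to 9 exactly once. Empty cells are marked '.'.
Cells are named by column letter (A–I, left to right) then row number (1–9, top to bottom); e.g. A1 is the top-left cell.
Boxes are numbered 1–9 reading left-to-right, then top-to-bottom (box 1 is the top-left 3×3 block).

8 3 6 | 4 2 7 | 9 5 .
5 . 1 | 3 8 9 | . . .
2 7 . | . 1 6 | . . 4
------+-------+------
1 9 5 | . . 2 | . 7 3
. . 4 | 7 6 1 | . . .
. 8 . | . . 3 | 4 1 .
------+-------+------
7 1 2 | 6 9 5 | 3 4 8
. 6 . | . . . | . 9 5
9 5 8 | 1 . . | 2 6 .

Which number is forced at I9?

Row 9 already contains {1, 2, 5, 6, 8, 9}.
Column I already contains {3, 4, 5, 8}.
Its 3×3 block (box 9) already contains {2, 3, 4, 5, 6, 8, 9}.
The only value from 1–9 not eliminated is 7, so I9 = 7.

7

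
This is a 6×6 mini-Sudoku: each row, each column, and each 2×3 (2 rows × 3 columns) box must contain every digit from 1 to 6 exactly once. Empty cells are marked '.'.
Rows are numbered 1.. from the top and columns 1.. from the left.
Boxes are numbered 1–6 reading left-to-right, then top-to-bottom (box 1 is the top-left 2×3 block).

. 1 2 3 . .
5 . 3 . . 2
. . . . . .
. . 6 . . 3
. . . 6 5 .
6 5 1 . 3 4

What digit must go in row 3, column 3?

5

Cell row 3, column 3 itself could take any of {4, 5} by direct elimination.
Consider where 5 can go in column 3.
row 5, column 3 is out (row 5 already has a 5).
So the only cell in column 3 that can hold 5 is row 3, column 3.
Therefore row 3, column 3 = 5.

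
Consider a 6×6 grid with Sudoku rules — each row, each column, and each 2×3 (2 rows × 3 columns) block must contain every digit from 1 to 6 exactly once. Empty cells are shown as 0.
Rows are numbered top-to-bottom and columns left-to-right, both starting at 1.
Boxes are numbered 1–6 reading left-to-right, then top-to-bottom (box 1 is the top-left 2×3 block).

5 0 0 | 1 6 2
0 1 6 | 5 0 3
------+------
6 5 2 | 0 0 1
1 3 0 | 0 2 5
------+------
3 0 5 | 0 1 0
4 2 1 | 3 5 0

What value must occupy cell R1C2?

Row 1 already contains {1, 2, 5, 6}.
Column 2 already contains {1, 2, 3, 5}.
Its 2×3 block (box 1) already contains {1, 5, 6}.
The only value from 1–6 not eliminated is 4, so R1C2 = 4.

4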